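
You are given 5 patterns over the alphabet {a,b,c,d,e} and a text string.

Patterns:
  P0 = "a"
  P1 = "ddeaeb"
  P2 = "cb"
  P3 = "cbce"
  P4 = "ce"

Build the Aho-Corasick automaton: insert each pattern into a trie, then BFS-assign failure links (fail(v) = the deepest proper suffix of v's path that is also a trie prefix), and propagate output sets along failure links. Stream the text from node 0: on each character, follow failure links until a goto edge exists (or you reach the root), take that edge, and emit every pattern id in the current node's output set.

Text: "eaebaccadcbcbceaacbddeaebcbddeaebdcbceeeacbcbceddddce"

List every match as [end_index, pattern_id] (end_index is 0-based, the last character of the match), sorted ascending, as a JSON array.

Build:
Trie (insert patterns):
  n0 'ε': a→1 c→8 d→2
  n1 'a': ·  ←P0
  n2 'd': d→3
  n3 'dd': e→4
  n4 'dde': a→5
  n5 'ddea': e→6
  n6 'ddeae': b→7
  n7 'ddeaeb': ·  ←P1
  n8 'c': b→9 e→12
  n9 'cb': c→10  ←P2
  n10 'cbc': e→11
  n11 'cbce': ·  ←P3
  n12 'ce': ·  ←P4

BFS fail/out derivation:
  fail(1) 'a': from fail(0)=0 chase 'a': 0 ⇒ 0;  out={0}∪out(0)={0}
  fail(2) 'd': from fail(0)=0 chase 'd': 0 ⇒ 0;  out=∅∪out(0)=∅
  fail(8) 'c': from fail(0)=0 chase 'c': 0 ⇒ 0;  out=∅∪out(0)=∅
  fail(3) 'dd': from fail(2)=0 chase 'd': 0 ⇒ 2;  out=∅∪out(2)=∅
  fail(9) 'cb': from fail(8)=0 chase 'b': 0 ⇒ 0;  out={2}∪out(0)={2}
  fail(12) 'ce': from fail(8)=0 chase 'e': 0 ⇒ 0;  out={4}∪out(0)={4}
  fail(4) 'dde': from fail(3)=2 chase 'e': 2→0 ⇒ 0;  out=∅∪out(0)=∅
  fail(10) 'cbc': from fail(9)=0 chase 'c': 0 ⇒ 8;  out=∅∪out(8)=∅
  fail(5) 'ddea': from fail(4)=0 chase 'a': 0 ⇒ 1;  out=∅∪out(1)={0}
  fail(11) 'cbce': from fail(10)=8 chase 'e': 8 ⇒ 12;  out={3}∪out(12)={3,4}
  fail(6) 'ddeae': from fail(5)=1 chase 'e': 1→0 ⇒ 0;  out=∅∪out(0)=∅
  fail(7) 'ddeaeb': from fail(6)=0 chase 'b': 0 ⇒ 0;  out={1}∪out(0)={1}

Text stream:
[0] read 'e'  n0⇒n0
[1] read 'a'  n0⇒n1  ** P0@[1:1]
[2] read 'e'  n1⇒n0 (via fail)
[3] read 'b'  n0⇒n0
[4] read 'a'  n0⇒n1  ** P0@[4:4]
[5] read 'c'  n1⇒n8 (via fail)
[6] read 'c'  n8⇒n8 (via fail)
[7] read 'a'  n8⇒n1 (via fail)  ** P0@[7:7]
[8] read 'd'  n1⇒n2 (via fail)
[9] read 'c'  n2⇒n8 (via fail)
[10] read 'b'  n8⇒n9  ** P2@[9:10]
[11] read 'c'  n9⇒n10
[12] read 'b'  n10⇒n9 (via fail)  ** P2@[11:12]
[13] read 'c'  n9⇒n10
[14] read 'e'  n10⇒n11  ** P3@[11:14],P4@[13:14]
[15] read 'a'  n11⇒n1 (via fail)  ** P0@[15:15]
[16] read 'a'  n1⇒n1 (via fail)  ** P0@[16:16]
[17] read 'c'  n1⇒n8 (via fail)
[18] read 'b'  n8⇒n9  ** P2@[17:18]
[19] read 'd'  n9⇒n2 (via fail)
[20] read 'd'  n2⇒n3
[21] read 'e'  n3⇒n4
[22] read 'a'  n4⇒n5  ** P0@[22:22]
[23] read 'e'  n5⇒n6
[24] read 'b'  n6⇒n7  ** P1@[19:24]
[25] read 'c'  n7⇒n8 (via fail)
[26] read 'b'  n8⇒n9  ** P2@[25:26]
[27] read 'd'  n9⇒n2 (via fail)
[28] read 'd'  n2⇒n3
[29] read 'e'  n3⇒n4
[30] read 'a'  n4⇒n5  ** P0@[30:30]
[31] read 'e'  n5⇒n6
[32] read 'b'  n6⇒n7  ** P1@[27:32]
[33] read 'd'  n7⇒n2 (via fail)
[34] read 'c'  n2⇒n8 (via fail)
[35] read 'b'  n8⇒n9  ** P2@[34:35]
[36] read 'c'  n9⇒n10
[37] read 'e'  n10⇒n11  ** P3@[34:37],P4@[36:37]
[38] read 'e'  n11⇒n0 (via fail)
[39] read 'e'  n0⇒n0
[40] read 'a'  n0⇒n1  ** P0@[40:40]
[41] read 'c'  n1⇒n8 (via fail)
[42] read 'b'  n8⇒n9  ** P2@[41:42]
[43] read 'c'  n9⇒n10
[44] read 'b'  n10⇒n9 (via fail)  ** P2@[43:44]
[45] read 'c'  n9⇒n10
[46] read 'e'  n10⇒n11  ** P3@[43:46],P4@[45:46]
[47] read 'd'  n11⇒n2 (via fail)
[48] read 'd'  n2⇒n3
[49] read 'd'  n3⇒n3 (via fail)
[50] read 'd'  n3⇒n3 (via fail)
[51] read 'c'  n3⇒n8 (via fail)
[52] read 'e'  n8⇒n12  ** P4@[51:52]

Matches: [[1,0],[4,0],[7,0],[10,2],[12,2],[14,3],[14,4],[15,0],[16,0],[18,2],[22,0],[24,1],[26,2],[30,0],[32,1],[35,2],[37,3],[37,4],[40,0],[42,2],[44,2],[46,3],[46,4],[52,4]]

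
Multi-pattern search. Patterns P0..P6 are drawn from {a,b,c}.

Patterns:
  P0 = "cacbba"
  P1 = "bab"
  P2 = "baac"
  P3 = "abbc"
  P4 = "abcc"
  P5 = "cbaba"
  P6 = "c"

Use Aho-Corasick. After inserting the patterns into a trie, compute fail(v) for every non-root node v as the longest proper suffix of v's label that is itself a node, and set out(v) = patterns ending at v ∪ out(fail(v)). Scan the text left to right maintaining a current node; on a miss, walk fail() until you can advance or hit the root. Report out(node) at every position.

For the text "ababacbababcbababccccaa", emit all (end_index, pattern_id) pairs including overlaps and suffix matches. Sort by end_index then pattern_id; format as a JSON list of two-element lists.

Build automaton:
Trie nodes:
  n0 'ε': a→12 b→7 c→1
  n1 'c': a→2 b→18  [P6 ends]
  n2 'ca': c→3
  n3 'cac': b→4
  n4 'cacb': b→5
  n5 'cacbb': a→6
  n6 'cacbba': ·  [P0 ends]
  n7 'b': a→8
  n8 'ba': a→10 b→9
  n9 'bab': ·  [P1 ends]
  n10 'baa': c→11
  n11 'baac': ·  [P2 ends]
  n12 'a': b→13
  n13 'ab': b→14 c→16
  n14 'abb': c→15
  n15 'abbc': ·  [P3 ends]
  n16 'abc': c→17
  n17 'abcc': ·  [P4 ends]
  n18 'cb': a→19
  n19 'cba': b→20
  n20 'cbab': a→21
  n21 'cbaba': ·  [P5 ends]

Failure links (BFS by depth):
  fail(1) 'c': from fail(0)=0 chase 'c': 0 ⇒ 0;  out={6}∪out(0)={6}
  fail(7) 'b': from fail(0)=0 chase 'b': 0 ⇒ 0;  out=∅∪out(0)=∅
  fail(12) 'a': from fail(0)=0 chase 'a': 0 ⇒ 0;  out=∅∪out(0)=∅
  fail(2) 'ca': from fail(1)=0 chase 'a': 0 ⇒ 12;  out=∅∪out(12)=∅
  fail(8) 'ba': from fail(7)=0 chase 'a': 0 ⇒ 12;  out=∅∪out(12)=∅
  fail(13) 'ab': from fail(12)=0 chase 'b': 0 ⇒ 7;  out=∅∪out(7)=∅
  fail(18) 'cb': from fail(1)=0 chase 'b': 0 ⇒ 7;  out=∅∪out(7)=∅
  fail(3) 'cac': from fail(2)=12 chase 'c': 12→0 ⇒ 1;  out=∅∪out(1)={6}
  fail(9) 'bab': from fail(8)=12 chase 'b': 12 ⇒ 13;  out={1}∪out(13)={1}
  fail(10) 'baa': from fail(8)=12 chase 'a': 12→0 ⇒ 12;  out=∅∪out(12)=∅
  fail(14) 'abb': from fail(13)=7 chase 'b': 7→0 ⇒ 7;  out=∅∪out(7)=∅
  fail(16) 'abc': from fail(13)=7 chase 'c': 7→0 ⇒ 1;  out=∅∪out(1)={6}
  fail(19) 'cba': from fail(18)=7 chase 'a': 7 ⇒ 8;  out=∅∪out(8)=∅
  fail(4) 'cacb': from fail(3)=1 chase 'b': 1 ⇒ 18;  out=∅∪out(18)=∅
  fail(11) 'baac': from fail(10)=12 chase 'c': 12→0 ⇒ 1;  out={2}∪out(1)={2,6}
  fail(15) 'abbc': from fail(14)=7 chase 'c': 7→0 ⇒ 1;  out={3}∪out(1)={3,6}
  fail(17) 'abcc': from fail(16)=1 chase 'c': 1→0 ⇒ 1;  out={4}∪out(1)={4,6}
  fail(20) 'cbab': from fail(19)=8 chase 'b': 8 ⇒ 9;  out=∅∪out(9)={1}
  fail(5) 'cacbb': from fail(4)=18 chase 'b': 18→7→0 ⇒ 7;  out=∅∪out(7)=∅
  fail(21) 'cbaba': from fail(20)=9 chase 'a': 9→13→7 ⇒ 8;  out={5}∪out(8)={5}
  fail(6) 'cacbba': from fail(5)=7 chase 'a': 7 ⇒ 8;  out={0}∪out(8)={0}

Text stream:
pos 0 'a': at 12
pos 1 'b': at 13
pos 2 'a': at 8 (via fail)
pos 3 'b': at 9  ** P1@[1:3]
pos 4 'a': at 8 (via fail)
pos 5 'c': at 1 (via fail)  ** P6@[5:5]
pos 6 'b': at 18
pos 7 'a': at 19
pos 8 'b': at 20  ** P1@[6:8]
pos 9 'a': at 21  ** P5@[5:9]
pos 10 'b': at 9 (via fail)  ** P1@[8:10]
pos 11 'c': at 16 (via fail)  ** P6@[11:11]
pos 12 'b': at 18 (via fail)
pos 13 'a': at 19
pos 14 'b': at 20  ** P1@[12:14]
pos 15 'a': at 21  ** P5@[11:15]
pos 16 'b': at 9 (via fail)  ** P1@[14:16]
pos 17 'c': at 16 (via fail)  ** P6@[17:17]
pos 18 'c': at 17  ** P4@[15:18],P6@[18:18]
pos 19 'c': at 1 (via fail)  ** P6@[19:19]
pos 20 'c': at 1 (via fail)  ** P6@[20:20]
pos 21 'a': at 2
pos 22 'a': at 12 (via fail)

Matches: [[3,1],[5,6],[8,1],[9,5],[10,1],[11,6],[14,1],[15,5],[16,1],[17,6],[18,4],[18,6],[19,6],[20,6]]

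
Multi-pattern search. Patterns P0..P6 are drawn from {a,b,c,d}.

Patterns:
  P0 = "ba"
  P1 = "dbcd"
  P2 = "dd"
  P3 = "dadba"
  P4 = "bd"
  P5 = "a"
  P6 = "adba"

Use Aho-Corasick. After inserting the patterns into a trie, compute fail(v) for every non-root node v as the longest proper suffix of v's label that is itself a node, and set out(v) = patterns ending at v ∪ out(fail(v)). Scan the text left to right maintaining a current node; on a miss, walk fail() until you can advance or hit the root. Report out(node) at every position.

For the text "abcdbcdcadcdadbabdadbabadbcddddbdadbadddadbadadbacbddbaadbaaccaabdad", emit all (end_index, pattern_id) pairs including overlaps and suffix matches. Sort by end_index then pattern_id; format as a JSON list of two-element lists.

Build automaton:
Trie (insert patterns):
  0='ε' goto a→13 b→1 d→3
  1='b' goto a→2 d→12
  2='ba' goto ·  [P0 ends]
  3='d' goto a→8 b→4 d→7
  4='db' goto c→5
  5='dbc' goto d→6
  6='dbcd' goto ·  [P1 ends]
  7='dd' goto ·  [P2 ends]
  8='da' goto d→9
  9='dad' goto b→10
  10='dadb' goto a→11
  11='dadba' goto ·  [P3 ends]
  12='bd' goto ·  [P4 ends]
  13='a' goto d→14  [P5 ends]
  14='ad' goto b→15
  15='adb' goto a→16
  16='adba' goto ·  [P6 ends]

Failure links (BFS by depth):
  n1('b'): parent n0 fail=0; on 'b' 0 → fail=0;  out ∅∪∅=∅
  n3('d'): parent n0 fail=0; on 'd' 0 → fail=0;  out ∅∪∅=∅
  n13('a'): parent n0 fail=0; on 'a' 0 → fail=0;  out {5}∪∅={5}
  n2('ba'): parent n1 fail=0; on 'a' 0 → fail=13;  out {0}∪{5}={0,5}
  n4('db'): parent n3 fail=0; on 'b' 0 → fail=1;  out ∅∪∅=∅
  n7('dd'): parent n3 fail=0; on 'd' 0 → fail=3;  out {2}∪∅={2}
  n8('da'): parent n3 fail=0; on 'a' 0 → fail=13;  out ∅∪{5}={5}
  n12('bd'): parent n1 fail=0; on 'd' 0 → fail=3;  out {4}∪∅={4}
  n14('ad'): parent n13 fail=0; on 'd' 0 → fail=3;  out ∅∪∅=∅
  n5('dbc'): parent n4 fail=1; on 'c' 1→0 → fail=0;  out ∅∪∅=∅
  n9('dad'): parent n8 fail=13; on 'd' 13 → fail=14;  out ∅∪∅=∅
  n15('adb'): parent n14 fail=3; on 'b' 3 → fail=4;  out ∅∪∅=∅
  n6('dbcd'): parent n5 fail=0; on 'd' 0 → fail=3;  out {1}∪∅={1}
  n10('dadb'): parent n9 fail=14; on 'b' 14 → fail=15;  out ∅∪∅=∅
  n16('adba'): parent n15 fail=4; on 'a' 4→1 → fail=2;  out {6}∪{0,5}={0,5,6}
  n11('dadba'): parent n10 fail=15; on 'a' 15 → fail=16;  out {3}∪{0,5,6}={0,3,5,6}

Text stream:
i=0 'a': node 0→13  → match P5@[0:0]
i=1 'b': node 13→1 (fail-walked)
i=2 'c': node 1→0 (fail-walked)
i=3 'd': node 0→3
i=4 'b': node 3→4
i=5 'c': node 4→5
i=6 'd': node 5→6  → match P1@[3:6]
i=7 'c': node 6→0 (fail-walked)
i=8 'a': node 0→13  → match P5@[8:8]
i=9 'd': node 13→14
i=10 'c': node 14→0 (fail-walked)
i=11 'd': node 0→3
i=12 'a': node 3→8  → match P5@[12:12]
i=13 'd': node 8→9
i=14 'b': node 9→10
i=15 'a': node 10→11  → match P0@[14:15],P3@[11:15],P5@[15:15],P6@[12:15]
i=16 'b': node 11→1 (fail-walked)
i=17 'd': node 1→12  → match P4@[16:17]
i=18 'a': node 12→8 (fail-walked)  → match P5@[18:18]
i=19 'd': node 8→9
i=20 'b': node 9→10
i=21 'a': node 10→11  → match P0@[20:21],P3@[17:21],P5@[21:21],P6@[18:21]
i=22 'b': node 11→1 (fail-walked)
i=23 'a': node 1→2  → match P0@[22:23],P5@[23:23]
i=24 'd': node 2→14 (fail-walked)
i=25 'b': node 14→15
i=26 'c': node 15→5 (fail-walked)
i=27 'd': node 5→6  → match P1@[24:27]
i=28 'd': node 6→7 (fail-walked)  → match P2@[27:28]
i=29 'd': node 7→7 (fail-walked)  → match P2@[28:29]
i=30 'd': node 7→7 (fail-walked)  → match P2@[29:30]
i=31 'b': node 7→4 (fail-walked)
i=32 'd': node 4→12 (fail-walked)  → match P4@[31:32]
i=33 'a': node 12→8 (fail-walked)  → match P5@[33:33]
i=34 'd': node 8→9
i=35 'b': node 9→10
i=36 'a': node 10→11  → match P0@[35:36],P3@[32:36],P5@[36:36],P6@[33:36]
i=37 'd': node 11→14 (fail-walked)
i=38 'd': node 14→7 (fail-walked)  → match P2@[37:38]
i=39 'd': node 7→7 (fail-walked)  → match P2@[38:39]
i=40 'a': node 7→8 (fail-walked)  → match P5@[40:40]
i=41 'd': node 8→9
i=42 'b': node 9→10
i=43 'a': node 10→11  → match P0@[42:43],P3@[39:43],P5@[43:43],P6@[40:43]
i=44 'd': node 11→14 (fail-walked)
i=45 'a': node 14→8 (fail-walked)  → match P5@[45:45]
i=46 'd': node 8→9
i=47 'b': node 9→10
i=48 'a': node 10→11  → match P0@[47:48],P3@[44:48],P5@[48:48],P6@[45:48]
i=49 'c': node 11→0 (fail-walked)
i=50 'b': node 0→1
i=51 'd': node 1→12  → match P4@[50:51]
i=52 'd': node 12→7 (fail-walked)  → match P2@[51:52]
i=53 'b': node 7→4 (fail-walked)
i=54 'a': node 4→2 (fail-walked)  → match P0@[53:54],P5@[54:54]
i=55 'a': node 2→13 (fail-walked)  → match P5@[55:55]
i=56 'd': node 13→14
i=57 'b': node 14→15
i=58 'a': node 15→16  → match P0@[57:58],P5@[58:58],P6@[55:58]
i=59 'a': node 16→13 (fail-walked)  → match P5@[59:59]
i=60 'c': node 13→0 (fail-walked)
i=61 'c': node 0→0
i=62 'a': node 0→13  → match P5@[62:62]
i=63 'a': node 13→13 (fail-walked)  → match P5@[63:63]
i=64 'b': node 13→1 (fail-walked)
i=65 'd': node 1→12  → match P4@[64:65]
i=66 'a': node 12→8 (fail-walked)  → match P5@[66:66]
i=67 'd': node 8→9

All matches (sorted): [[0,5],[6,1],[8,5],[12,5],[15,0],[15,3],[15,5],[15,6],[17,4],[18,5],[21,0],[21,3],[21,5],[21,6],[23,0],[23,5],[27,1],[28,2],[29,2],[30,2],[32,4],[33,5],[36,0],[36,3],[36,5],[36,6],[38,2],[39,2],[40,5],[43,0],[43,3],[43,5],[43,6],[45,5],[48,0],[48,3],[48,5],[48,6],[51,4],[52,2],[54,0],[54,5],[55,5],[58,0],[58,5],[58,6],[59,5],[62,5],[63,5],[65,4],[66,5]]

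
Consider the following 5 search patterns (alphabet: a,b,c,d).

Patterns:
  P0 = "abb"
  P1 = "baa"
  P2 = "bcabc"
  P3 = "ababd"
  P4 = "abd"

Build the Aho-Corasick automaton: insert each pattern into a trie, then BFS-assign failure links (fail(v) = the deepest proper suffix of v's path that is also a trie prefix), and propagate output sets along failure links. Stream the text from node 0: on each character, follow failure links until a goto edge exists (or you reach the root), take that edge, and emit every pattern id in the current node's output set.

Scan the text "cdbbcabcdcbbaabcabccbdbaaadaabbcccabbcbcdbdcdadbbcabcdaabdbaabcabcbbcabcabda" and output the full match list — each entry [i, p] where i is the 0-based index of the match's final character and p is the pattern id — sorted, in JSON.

Build automaton:
Trie (insert patterns):
  0='ε' goto a→1 b→4
  1='a' goto b→2
  2='ab' goto a→11 b→3 d→14
  3='abb' goto ·  [P0 ends]
  4='b' goto a→5 c→7
  5='ba' goto a→6
  6='baa' goto ·  [P1 ends]
  7='bc' goto a→8
  8='bca' goto b→9
  9='bcab' goto c→10
  10='bcabc' goto ·  [P2 ends]
  11='aba' goto b→12
  12='abab' goto d→13
  13='ababd' goto ·  [P3 ends]
  14='abd' goto ·  [P4 ends]

Failure links (BFS by depth):
  fail(1) 'a': from fail(0)=0 chase 'a': 0 ⇒ 0;  out=∅∪out(0)=∅
  fail(4) 'b': from fail(0)=0 chase 'b': 0 ⇒ 0;  out=∅∪out(0)=∅
  fail(2) 'ab': from fail(1)=0 chase 'b': 0 ⇒ 4;  out=∅∪out(4)=∅
  fail(5) 'ba': from fail(4)=0 chase 'a': 0 ⇒ 1;  out=∅∪out(1)=∅
  fail(7) 'bc': from fail(4)=0 chase 'c': 0 ⇒ 0;  out=∅∪out(0)=∅
  fail(3) 'abb': from fail(2)=4 chase 'b': 4→0 ⇒ 4;  out={0}∪out(4)={0}
  fail(6) 'baa': from fail(5)=1 chase 'a': 1→0 ⇒ 1;  out={1}∪out(1)={1}
  fail(8) 'bca': from fail(7)=0 chase 'a': 0 ⇒ 1;  out=∅∪out(1)=∅
  fail(11) 'aba': from fail(2)=4 chase 'a': 4 ⇒ 5;  out=∅∪out(5)=∅
  fail(14) 'abd': from fail(2)=4 chase 'd': 4→0 ⇒ 0;  out={4}∪out(0)={4}
  fail(9) 'bcab': from fail(8)=1 chase 'b': 1 ⇒ 2;  out=∅∪out(2)=∅
  fail(12) 'abab': from fail(11)=5 chase 'b': 5→1 ⇒ 2;  out=∅∪out(2)=∅
  fail(10) 'bcabc': from fail(9)=2 chase 'c': 2→4 ⇒ 7;  out={2}∪out(7)={2}
  fail(13) 'ababd': from fail(12)=2 chase 'd': 2 ⇒ 14;  out={3}∪out(14)={3,4}

Text stream:
[0] read 'c'  n0⇒n0
[1] read 'd'  n0⇒n0
[2] read 'b'  n0⇒n4
[3] read 'b'  n4⇒n4 (fail-walked)
[4] read 'c'  n4⇒n7
[5] read 'a'  n7⇒n8
[6] read 'b'  n8⇒n9
[7] read 'c'  n9⇒n10  emit P2@[3:7]
[8] read 'd'  n10⇒n0 (fail-walked)
[9] read 'c'  n0⇒n0
[10] read 'b'  n0⇒n4
[11] read 'b'  n4⇒n4 (fail-walked)
[12] read 'a'  n4⇒n5
[13] read 'a'  n5⇒n6  emit P1@[11:13]
[14] read 'b'  n6⇒n2 (fail-walked)
[15] read 'c'  n2⇒n7 (fail-walked)
[16] read 'a'  n7⇒n8
[17] read 'b'  n8⇒n9
[18] read 'c'  n9⇒n10  emit P2@[14:18]
[19] read 'c'  n10⇒n0 (fail-walked)
[20] read 'b'  n0⇒n4
[21] read 'd'  n4⇒n0 (fail-walked)
[22] read 'b'  n0⇒n4
[23] read 'a'  n4⇒n5
[24] read 'a'  n5⇒n6  emit P1@[22:24]
[25] read 'a'  n6⇒n1 (fail-walked)
[26] read 'd'  n1⇒n0 (fail-walked)
[27] read 'a'  n0⇒n1
[28] read 'a'  n1⇒n1 (fail-walked)
[29] read 'b'  n1⇒n2
[30] read 'b'  n2⇒n3  emit P0@[28:30]
[31] read 'c'  n3⇒n7 (fail-walked)
[32] read 'c'  n7⇒n0 (fail-walked)
[33] read 'c'  n0⇒n0
[34] read 'a'  n0⇒n1
[35] read 'b'  n1⇒n2
[36] read 'b'  n2⇒n3  emit P0@[34:36]
[37] read 'c'  n3⇒n7 (fail-walked)
[38] read 'b'  n7⇒n4 (fail-walked)
[39] read 'c'  n4⇒n7
[40] read 'd'  n7⇒n0 (fail-walked)
[41] read 'b'  n0⇒n4
[42] read 'd'  n4⇒n0 (fail-walked)
[43] read 'c'  n0⇒n0
[44] read 'd'  n0⇒n0
[45] read 'a'  n0⇒n1
[46] read 'd'  n1⇒n0 (fail-walked)
[47] read 'b'  n0⇒n4
[48] read 'b'  n4⇒n4 (fail-walked)
[49] read 'c'  n4⇒n7
[50] read 'a'  n7⇒n8
[51] read 'b'  n8⇒n9
[52] read 'c'  n9⇒n10  emit P2@[48:52]
[53] read 'd'  n10⇒n0 (fail-walked)
[54] read 'a'  n0⇒n1
[55] read 'a'  n1⇒n1 (fail-walked)
[56] read 'b'  n1⇒n2
[57] read 'd'  n2⇒n14  emit P4@[55:57]
[58] read 'b'  n14⇒n4 (fail-walked)
[59] read 'a'  n4⇒n5
[60] read 'a'  n5⇒n6  emit P1@[58:60]
[61] read 'b'  n6⇒n2 (fail-walked)
[62] read 'c'  n2⇒n7 (fail-walked)
[63] read 'a'  n7⇒n8
[64] read 'b'  n8⇒n9
[65] read 'c'  n9⇒n10  emit P2@[61:65]
[66] read 'b'  n10⇒n4 (fail-walked)
[67] read 'b'  n4⇒n4 (fail-walked)
[68] read 'c'  n4⇒n7
[69] read 'a'  n7⇒n8
[70] read 'b'  n8⇒n9
[71] read 'c'  n9⇒n10  emit P2@[67:71]
[72] read 'a'  n10⇒n8 (fail-walked)
[73] read 'b'  n8⇒n9
[74] read 'd'  n9⇒n14 (fail-walked)  emit P4@[72:74]
[75] read 'a'  n14⇒n1 (fail-walked)

All matches (sorted): [[7,2],[13,1],[18,2],[24,1],[30,0],[36,0],[52,2],[57,4],[60,1],[65,2],[71,2],[74,4]]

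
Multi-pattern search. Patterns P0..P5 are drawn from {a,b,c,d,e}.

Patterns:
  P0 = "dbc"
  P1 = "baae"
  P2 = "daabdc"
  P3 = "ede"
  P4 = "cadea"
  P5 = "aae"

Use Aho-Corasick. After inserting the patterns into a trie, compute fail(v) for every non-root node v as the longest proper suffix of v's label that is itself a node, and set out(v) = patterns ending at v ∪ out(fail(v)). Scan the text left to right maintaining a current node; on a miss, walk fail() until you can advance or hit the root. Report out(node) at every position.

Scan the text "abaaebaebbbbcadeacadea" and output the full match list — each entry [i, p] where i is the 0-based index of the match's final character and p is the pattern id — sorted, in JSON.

Construct AC machine:
Trie (insert patterns):
  0='ε' goto a→21 b→4 c→16 d→1 e→13
  1='d' goto a→8 b→2
  2='db' goto c→3
  3='dbc' goto ·  ←P0
  4='b' goto a→5
  5='ba' goto a→6
  6='baa' goto e→7
  7='baae' goto ·  ←P1
  8='da' goto a→9
  9='daa' goto b→10
  10='daab' goto d→11
  11='daabd' goto c→12
  12='daabdc' goto ·  ←P2
  13='e' goto d→14
  14='ed' goto e→15
  15='ede' goto ·  ←P3
  16='c' goto a→17
  17='ca' goto d→18
  18='cad' goto e→19
  19='cade' goto a→20
  20='cadea' goto ·  ←P4
  21='a' goto a→22
  22='aa' goto e→23
  23='aae' goto ·  ←P5

Failure links (BFS by depth):
  fail(1) 'd': from fail(0)=0 chase 'd': 0 ⇒ 0;  out=∅∪out(0)=∅
  fail(4) 'b': from fail(0)=0 chase 'b': 0 ⇒ 0;  out=∅∪out(0)=∅
  fail(13) 'e': from fail(0)=0 chase 'e': 0 ⇒ 0;  out=∅∪out(0)=∅
  fail(16) 'c': from fail(0)=0 chase 'c': 0 ⇒ 0;  out=∅∪out(0)=∅
  fail(21) 'a': from fail(0)=0 chase 'a': 0 ⇒ 0;  out=∅∪out(0)=∅
  fail(2) 'db': from fail(1)=0 chase 'b': 0 ⇒ 4;  out=∅∪out(4)=∅
  fail(5) 'ba': from fail(4)=0 chase 'a': 0 ⇒ 21;  out=∅∪out(21)=∅
  fail(8) 'da': from fail(1)=0 chase 'a': 0 ⇒ 21;  out=∅∪out(21)=∅
  fail(14) 'ed': from fail(13)=0 chase 'd': 0 ⇒ 1;  out=∅∪out(1)=∅
  fail(17) 'ca': from fail(16)=0 chase 'a': 0 ⇒ 21;  out=∅∪out(21)=∅
  fail(22) 'aa': from fail(21)=0 chase 'a': 0 ⇒ 21;  out=∅∪out(21)=∅
  fail(3) 'dbc': from fail(2)=4 chase 'c': 4→0 ⇒ 16;  out={0}∪out(16)={0}
  fail(6) 'baa': from fail(5)=21 chase 'a': 21 ⇒ 22;  out=∅∪out(22)=∅
  fail(9) 'daa': from fail(8)=21 chase 'a': 21 ⇒ 22;  out=∅∪out(22)=∅
  fail(15) 'ede': from fail(14)=1 chase 'e': 1→0 ⇒ 13;  out={3}∪out(13)={3}
  fail(18) 'cad': from fail(17)=21 chase 'd': 21→0 ⇒ 1;  out=∅∪out(1)=∅
  fail(23) 'aae': from fail(22)=21 chase 'e': 21→0 ⇒ 13;  out={5}∪out(13)={5}
  fail(7) 'baae': from fail(6)=22 chase 'e': 22 ⇒ 23;  out={1}∪out(23)={1,5}
  fail(10) 'daab': from fail(9)=22 chase 'b': 22→21→0 ⇒ 4;  out=∅∪out(4)=∅
  fail(19) 'cade': from fail(18)=1 chase 'e': 1→0 ⇒ 13;  out=∅∪out(13)=∅
  fail(11) 'daabd': from fail(10)=4 chase 'd': 4→0 ⇒ 1;  out=∅∪out(1)=∅
  fail(20) 'cadea': from fail(19)=13 chase 'a': 13→0 ⇒ 21;  out={4}∪out(21)={4}
  fail(12) 'daabdc': from fail(11)=1 chase 'c': 1→0 ⇒ 16;  out={2}∪out(16)={2}

Run:
i=0 'a': node 0→21
i=1 'b': node 21→4 ·f
i=2 'a': node 4→5
i=3 'a': node 5→6
i=4 'e': node 6→7  emit P1@[1:4],P5@[2:4]
i=5 'b': node 7→4 ·f
i=6 'a': node 4→5
i=7 'e': node 5→13 ·f
i=8 'b': node 13→4 ·f
i=9 'b': node 4→4 ·f
i=10 'b': node 4→4 ·f
i=11 'b': node 4→4 ·f
i=12 'c': node 4→16 ·f
i=13 'a': node 16→17
i=14 'd': node 17→18
i=15 'e': node 18→19
i=16 'a': node 19→20  emit P4@[12:16]
i=17 'c': node 20→16 ·f
i=18 'a': node 16→17
i=19 'd': node 17→18
i=20 'e': node 18→19
i=21 'a': node 19→20  emit P4@[17:21]

Matches: [[4,1],[4,5],[16,4],[21,4]]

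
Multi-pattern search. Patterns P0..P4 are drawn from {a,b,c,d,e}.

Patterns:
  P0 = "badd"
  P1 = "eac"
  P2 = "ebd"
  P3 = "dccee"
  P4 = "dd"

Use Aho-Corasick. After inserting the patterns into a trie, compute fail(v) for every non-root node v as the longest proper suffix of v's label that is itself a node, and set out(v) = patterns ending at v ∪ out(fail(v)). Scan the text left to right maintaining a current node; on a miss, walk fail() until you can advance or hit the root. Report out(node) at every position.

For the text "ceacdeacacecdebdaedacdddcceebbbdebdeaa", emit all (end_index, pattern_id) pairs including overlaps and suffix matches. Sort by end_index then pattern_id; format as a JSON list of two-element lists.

Build automaton:
Trie nodes:
  0='ε' goto b→1 d→10 e→5
  1='b' goto a→2
  2='ba' goto d→3
  3='bad' goto d→4
  4='badd' goto ·  ←P0
  5='e' goto a→6 b→8
  6='ea' goto c→7
  7='eac' goto ·  ←P1
  8='eb' goto d→9
  9='ebd' goto ·  ←P2
  10='d' goto c→11 d→15
  11='dc' goto c→12
  12='dcc' goto e→13
  13='dcce' goto e→14
  14='dccee' goto ·  ←P3
  15='dd' goto ·  ←P4

BFS fail/out derivation:
  fail(1) 'b': from fail(0)=0 chase 'b': 0 ⇒ 0;  out=∅∪out(0)=∅
  fail(5) 'e': from fail(0)=0 chase 'e': 0 ⇒ 0;  out=∅∪out(0)=∅
  fail(10) 'd': from fail(0)=0 chase 'd': 0 ⇒ 0;  out=∅∪out(0)=∅
  fail(2) 'ba': from fail(1)=0 chase 'a': 0 ⇒ 0;  out=∅∪out(0)=∅
  fail(6) 'ea': from fail(5)=0 chase 'a': 0 ⇒ 0;  out=∅∪out(0)=∅
  fail(8) 'eb': from fail(5)=0 chase 'b': 0 ⇒ 1;  out=∅∪out(1)=∅
  fail(11) 'dc': from fail(10)=0 chase 'c': 0 ⇒ 0;  out=∅∪out(0)=∅
  fail(15) 'dd': from fail(10)=0 chase 'd': 0 ⇒ 10;  out={4}∪out(10)={4}
  fail(3) 'bad': from fail(2)=0 chase 'd': 0 ⇒ 10;  out=∅∪out(10)=∅
  fail(7) 'eac': from fail(6)=0 chase 'c': 0 ⇒ 0;  out={1}∪out(0)={1}
  fail(9) 'ebd': from fail(8)=1 chase 'd': 1→0 ⇒ 10;  out={2}∪out(10)={2}
  fail(12) 'dcc': from fail(11)=0 chase 'c': 0 ⇒ 0;  out=∅∪out(0)=∅
  fail(4) 'badd': from fail(3)=10 chase 'd': 10 ⇒ 15;  out={0}∪out(15)={0,4}
  fail(13) 'dcce': from fail(12)=0 chase 'e': 0 ⇒ 5;  out=∅∪out(5)=∅
  fail(14) 'dccee': from fail(13)=5 chase 'e': 5→0 ⇒ 5;  out={3}∪out(5)={3}

Scan:
pos 0 'c': at 0
pos 1 'e': at 5
pos 2 'a': at 6
pos 3 'c': at 7  emit P1@[1:3]
pos 4 'd': at 10 (fail-walked)
pos 5 'e': at 5 (fail-walked)
pos 6 'a': at 6
pos 7 'c': at 7  emit P1@[5:7]
pos 8 'a': at 0 (fail-walked)
pos 9 'c': at 0
pos 10 'e': at 5
pos 11 'c': at 0 (fail-walked)
pos 12 'd': at 10
pos 13 'e': at 5 (fail-walked)
pos 14 'b': at 8
pos 15 'd': at 9  emit P2@[13:15]
pos 16 'a': at 0 (fail-walked)
pos 17 'e': at 5
pos 18 'd': at 10 (fail-walked)
pos 19 'a': at 0 (fail-walked)
pos 20 'c': at 0
pos 21 'd': at 10
pos 22 'd': at 15  emit P4@[21:22]
pos 23 'd': at 15 (fail-walked)  emit P4@[22:23]
pos 24 'c': at 11 (fail-walked)
pos 25 'c': at 12
pos 26 'e': at 13
pos 27 'e': at 14  emit P3@[23:27]
pos 28 'b': at 8 (fail-walked)
pos 29 'b': at 1 (fail-walked)
pos 30 'b': at 1 (fail-walked)
pos 31 'd': at 10 (fail-walked)
pos 32 'e': at 5 (fail-walked)
pos 33 'b': at 8
pos 34 'd': at 9  emit P2@[32:34]
pos 35 'e': at 5 (fail-walked)
pos 36 'a': at 6
pos 37 'a': at 0 (fail-walked)

Matches: [[3,1],[7,1],[15,2],[22,4],[23,4],[27,3],[34,2]]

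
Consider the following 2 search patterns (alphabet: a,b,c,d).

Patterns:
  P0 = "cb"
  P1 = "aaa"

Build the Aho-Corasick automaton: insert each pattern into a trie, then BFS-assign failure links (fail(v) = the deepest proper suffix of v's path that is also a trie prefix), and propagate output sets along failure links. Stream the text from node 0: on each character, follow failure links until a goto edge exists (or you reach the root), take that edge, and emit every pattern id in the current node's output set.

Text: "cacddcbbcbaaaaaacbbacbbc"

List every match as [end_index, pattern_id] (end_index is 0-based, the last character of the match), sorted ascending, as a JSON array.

Build:
Trie (insert patterns):
  n0 'ε': a→3 c→1
  n1 'c': b→2
  n2 'cb': ·  ←P0
  n3 'a': a→4
  n4 'aa': a→5
  n5 'aaa': ·  ←P1

BFS fail/out derivation:
  fail(1) 'c': from fail(0)=0 chase 'c': 0 ⇒ 0;  out=∅∪out(0)=∅
  fail(3) 'a': from fail(0)=0 chase 'a': 0 ⇒ 0;  out=∅∪out(0)=∅
  fail(2) 'cb': from fail(1)=0 chase 'b': 0 ⇒ 0;  out={0}∪out(0)={0}
  fail(4) 'aa': from fail(3)=0 chase 'a': 0 ⇒ 3;  out=∅∪out(3)=∅
  fail(5) 'aaa': from fail(4)=3 chase 'a': 3 ⇒ 4;  out={1}∪out(4)={1}

Text stream:
[0] read 'c'  n0⇒n1
[1] read 'a'  n1⇒n3 ·f
[2] read 'c'  n3⇒n1 ·f
[3] read 'd'  n1⇒n0 ·f
[4] read 'd'  n0⇒n0
[5] read 'c'  n0⇒n1
[6] read 'b'  n1⇒n2  ** P0@[5:6]
[7] read 'b'  n2⇒n0 ·f
[8] read 'c'  n0⇒n1
[9] read 'b'  n1⇒n2  ** P0@[8:9]
[10] read 'a'  n2⇒n3 ·f
[11] read 'a'  n3⇒n4
[12] read 'a'  n4⇒n5  ** P1@[10:12]
[13] read 'a'  n5⇒n5 ·f  ** P1@[11:13]
[14] read 'a'  n5⇒n5 ·f  ** P1@[12:14]
[15] read 'a'  n5⇒n5 ·f  ** P1@[13:15]
[16] read 'c'  n5⇒n1 ·f
[17] read 'b'  n1⇒n2  ** P0@[16:17]
[18] read 'b'  n2⇒n0 ·f
[19] read 'a'  n0⇒n3
[20] read 'c'  n3⇒n1 ·f
[21] read 'b'  n1⇒n2  ** P0@[20:21]
[22] read 'b'  n2⇒n0 ·f
[23] read 'c'  n0⇒n1

All matches (sorted): [[6,0],[9,0],[12,1],[13,1],[14,1],[15,1],[17,0],[21,0]]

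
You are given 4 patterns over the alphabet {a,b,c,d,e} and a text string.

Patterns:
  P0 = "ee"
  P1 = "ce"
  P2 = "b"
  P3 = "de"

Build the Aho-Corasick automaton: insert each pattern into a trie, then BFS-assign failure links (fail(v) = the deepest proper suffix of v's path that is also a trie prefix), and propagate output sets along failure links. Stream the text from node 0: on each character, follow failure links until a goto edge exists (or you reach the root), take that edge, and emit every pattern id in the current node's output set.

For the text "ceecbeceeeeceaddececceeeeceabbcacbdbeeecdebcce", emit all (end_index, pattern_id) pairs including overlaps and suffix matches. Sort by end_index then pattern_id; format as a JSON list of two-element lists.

Construct AC machine:
Trie nodes:
  n0 'ε': b→5 c→3 d→6 e→1
  n1 'e': e→2
  n2 'ee': ·  ←P0
  n3 'c': e→4
  n4 'ce': ·  ←P1
  n5 'b': ·  ←P2
  n6 'd': e→7
  n7 'de': ·  ←P3

Failure links (BFS by depth):
  fail(1) 'e': from fail(0)=0 chase 'e': 0 ⇒ 0;  out=∅∪out(0)=∅
  fail(3) 'c': from fail(0)=0 chase 'c': 0 ⇒ 0;  out=∅∪out(0)=∅
  fail(5) 'b': from fail(0)=0 chase 'b': 0 ⇒ 0;  out={2}∪out(0)={2}
  fail(6) 'd': from fail(0)=0 chase 'd': 0 ⇒ 0;  out=∅∪out(0)=∅
  fail(2) 'ee': from fail(1)=0 chase 'e': 0 ⇒ 1;  out={0}∪out(1)={0}
  fail(4) 'ce': from fail(3)=0 chase 'e': 0 ⇒ 1;  out={1}∪out(1)={1}
  fail(7) 'de': from fail(6)=0 chase 'e': 0 ⇒ 1;  out={3}∪out(1)={3}

Run:
i=0 'c': node 0→3
i=1 'e': node 3→4  emit P1@[0:1]
i=2 'e': node 4→2 ·f  emit P0@[1:2]
i=3 'c': node 2→3 ·f
i=4 'b': node 3→5 ·f  emit P2@[4:4]
i=5 'e': node 5→1 ·f
i=6 'c': node 1→3 ·f
i=7 'e': node 3→4  emit P1@[6:7]
i=8 'e': node 4→2 ·f  emit P0@[7:8]
i=9 'e': node 2→2 ·f  emit P0@[8:9]
i=10 'e': node 2→2 ·f  emit P0@[9:10]
i=11 'c': node 2→3 ·f
i=12 'e': node 3→4  emit P1@[11:12]
i=13 'a': node 4→0 ·f
i=14 'd': node 0→6
i=15 'd': node 6→6 ·f
i=16 'e': node 6→7  emit P3@[15:16]
i=17 'c': node 7→3 ·f
i=18 'e': node 3→4  emit P1@[17:18]
i=19 'c': node 4→3 ·f
i=20 'c': node 3→3 ·f
i=21 'e': node 3→4  emit P1@[20:21]
i=22 'e': node 4→2 ·f  emit P0@[21:22]
i=23 'e': node 2→2 ·f  emit P0@[22:23]
i=24 'e': node 2→2 ·f  emit P0@[23:24]
i=25 'c': node 2→3 ·f
i=26 'e': node 3→4  emit P1@[25:26]
i=27 'a': node 4→0 ·f
i=28 'b': node 0→5  emit P2@[28:28]
i=29 'b': node 5→5 ·f  emit P2@[29:29]
i=30 'c': node 5→3 ·f
i=31 'a': node 3→0 ·f
i=32 'c': node 0→3
i=33 'b': node 3→5 ·f  emit P2@[33:33]
i=34 'd': node 5→6 ·f
i=35 'b': node 6→5 ·f  emit P2@[35:35]
i=36 'e': node 5→1 ·f
i=37 'e': node 1→2  emit P0@[36:37]
i=38 'e': node 2→2 ·f  emit P0@[37:38]
i=39 'c': node 2→3 ·f
i=40 'd': node 3→6 ·f
i=41 'e': node 6→7  emit P3@[40:41]
i=42 'b': node 7→5 ·f  emit P2@[42:42]
i=43 'c': node 5→3 ·f
i=44 'c': node 3→3 ·f
i=45 'e': node 3→4  emit P1@[44:45]

Matches: [[1,1],[2,0],[4,2],[7,1],[8,0],[9,0],[10,0],[12,1],[16,3],[18,1],[21,1],[22,0],[23,0],[24,0],[26,1],[28,2],[29,2],[33,2],[35,2],[37,0],[38,0],[41,3],[42,2],[45,1]]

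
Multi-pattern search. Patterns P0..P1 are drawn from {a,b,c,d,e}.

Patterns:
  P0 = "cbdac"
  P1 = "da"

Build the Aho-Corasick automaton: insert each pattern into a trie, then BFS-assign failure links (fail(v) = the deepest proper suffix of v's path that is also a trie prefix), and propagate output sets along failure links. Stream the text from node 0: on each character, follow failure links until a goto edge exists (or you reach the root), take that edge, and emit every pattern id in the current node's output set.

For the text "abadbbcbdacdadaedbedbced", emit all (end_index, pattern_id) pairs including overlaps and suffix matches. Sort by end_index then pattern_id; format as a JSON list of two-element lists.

Build:
Trie (insert patterns):
  n0 'ε': c→1 d→6
  n1 'c': b→2
  n2 'cb': d→3
  n3 'cbd': a→4
  n4 'cbda': c→5
  n5 'cbdac': ·  [P0 ends]
  n6 'd': a→7
  n7 'da': ·  [P1 ends]

Failure links (BFS by depth):
  fail(1) 'c': from fail(0)=0 chase 'c': 0 ⇒ 0;  out=∅∪out(0)=∅
  fail(6) 'd': from fail(0)=0 chase 'd': 0 ⇒ 0;  out=∅∪out(0)=∅
  fail(2) 'cb': from fail(1)=0 chase 'b': 0 ⇒ 0;  out=∅∪out(0)=∅
  fail(7) 'da': from fail(6)=0 chase 'a': 0 ⇒ 0;  out={1}∪out(0)={1}
  fail(3) 'cbd': from fail(2)=0 chase 'd': 0 ⇒ 6;  out=∅∪out(6)=∅
  fail(4) 'cbda': from fail(3)=6 chase 'a': 6 ⇒ 7;  out=∅∪out(7)={1}
  fail(5) 'cbdac': from fail(4)=7 chase 'c': 7→0 ⇒ 1;  out={0}∪out(1)={0}

Text stream:
i=0 'a': node 0→0
i=1 'b': node 0→0
i=2 'a': node 0→0
i=3 'd': node 0→6
i=4 'b': node 6→0 (via fail)
i=5 'b': node 0→0
i=6 'c': node 0→1
i=7 'b': node 1→2
i=8 'd': node 2→3
i=9 'a': node 3→4  emit P1@[8:9]
i=10 'c': node 4→5  emit P0@[6:10]
i=11 'd': node 5→6 (via fail)
i=12 'a': node 6→7  emit P1@[11:12]
i=13 'd': node 7→6 (via fail)
i=14 'a': node 6→7  emit P1@[13:14]
i=15 'e': node 7→0 (via fail)
i=16 'd': node 0→6
i=17 'b': node 6→0 (via fail)
i=18 'e': node 0→0
i=19 'd': node 0→6
i=20 'b': node 6→0 (via fail)
i=21 'c': node 0→1
i=22 'e': node 1→0 (via fail)
i=23 'd': node 0→6

All matches (sorted): [[9,1],[10,0],[12,1],[14,1]]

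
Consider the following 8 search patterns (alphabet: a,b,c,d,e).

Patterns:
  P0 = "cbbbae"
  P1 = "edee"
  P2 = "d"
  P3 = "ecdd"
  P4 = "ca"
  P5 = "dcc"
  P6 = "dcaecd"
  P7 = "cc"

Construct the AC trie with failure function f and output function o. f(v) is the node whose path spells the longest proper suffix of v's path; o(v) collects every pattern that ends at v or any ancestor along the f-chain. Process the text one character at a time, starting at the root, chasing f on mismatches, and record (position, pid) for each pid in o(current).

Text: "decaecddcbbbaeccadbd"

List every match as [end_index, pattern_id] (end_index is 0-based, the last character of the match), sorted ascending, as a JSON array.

Construct AC machine:
Trie (insert patterns):
  n0 'ε': c→1 d→11 e→7
  n1 'c': a→15 b→2 c→22
  n2 'cb': b→3
  n3 'cbb': b→4
  n4 'cbbb': a→5
  n5 'cbbba': e→6
  n6 'cbbbae': ·  [P0 ends]
  n7 'e': c→12 d→8
  n8 'ed': e→9
  n9 'ede': e→10
  n10 'edee': ·  [P1 ends]
  n11 'd': c→16  [P2 ends]
  n12 'ec': d→13
  n13 'ecd': d→14
  n14 'ecdd': ·  [P3 ends]
  n15 'ca': ·  [P4 ends]
  n16 'dc': a→18 c→17
  n17 'dcc': ·  [P5 ends]
  n18 'dca': e→19
  n19 'dcae': c→20
  n20 'dcaec': d→21
  n21 'dcaecd': ·  [P6 ends]
  n22 'cc': ·  [P7 ends]

BFS fail/out derivation:
  fail(1) 'c': from fail(0)=0 chase 'c': 0 ⇒ 0;  out=∅∪out(0)=∅
  fail(7) 'e': from fail(0)=0 chase 'e': 0 ⇒ 0;  out=∅∪out(0)=∅
  fail(11) 'd': from fail(0)=0 chase 'd': 0 ⇒ 0;  out={2}∪out(0)={2}
  fail(2) 'cb': from fail(1)=0 chase 'b': 0 ⇒ 0;  out=∅∪out(0)=∅
  fail(8) 'ed': from fail(7)=0 chase 'd': 0 ⇒ 11;  out=∅∪out(11)={2}
  fail(12) 'ec': from fail(7)=0 chase 'c': 0 ⇒ 1;  out=∅∪out(1)=∅
  fail(15) 'ca': from fail(1)=0 chase 'a': 0 ⇒ 0;  out={4}∪out(0)={4}
  fail(16) 'dc': from fail(11)=0 chase 'c': 0 ⇒ 1;  out=∅∪out(1)=∅
  fail(22) 'cc': from fail(1)=0 chase 'c': 0 ⇒ 1;  out={7}∪out(1)={7}
  fail(3) 'cbb': from fail(2)=0 chase 'b': 0 ⇒ 0;  out=∅∪out(0)=∅
  fail(9) 'ede': from fail(8)=11 chase 'e': 11→0 ⇒ 7;  out=∅∪out(7)=∅
  fail(13) 'ecd': from fail(12)=1 chase 'd': 1→0 ⇒ 11;  out=∅∪out(11)={2}
  fail(17) 'dcc': from fail(16)=1 chase 'c': 1 ⇒ 22;  out={5}∪out(22)={5,7}
  fail(18) 'dca': from fail(16)=1 chase 'a': 1 ⇒ 15;  out=∅∪out(15)={4}
  fail(4) 'cbbb': from fail(3)=0 chase 'b': 0 ⇒ 0;  out=∅∪out(0)=∅
  fail(10) 'edee': from fail(9)=7 chase 'e': 7→0 ⇒ 7;  out={1}∪out(7)={1}
  fail(14) 'ecdd': from fail(13)=11 chase 'd': 11→0 ⇒ 11;  out={3}∪out(11)={2,3}
  fail(19) 'dcae': from fail(18)=15 chase 'e': 15→0 ⇒ 7;  out=∅∪out(7)=∅
  fail(5) 'cbbba': from fail(4)=0 chase 'a': 0 ⇒ 0;  out=∅∪out(0)=∅
  fail(20) 'dcaec': from fail(19)=7 chase 'c': 7 ⇒ 12;  out=∅∪out(12)=∅
  fail(6) 'cbbbae': from fail(5)=0 chase 'e': 0 ⇒ 7;  out={0}∪out(7)={0}
  fail(21) 'dcaecd': from fail(20)=12 chase 'd': 12 ⇒ 13;  out={6}∪out(13)={2,6}

Text stream:
i=0 'd': node 0→11  emit P2@[0:0]
i=1 'e': node 11→7 ·f
i=2 'c': node 7→12
i=3 'a': node 12→15 ·f  emit P4@[2:3]
i=4 'e': node 15→7 ·f
i=5 'c': node 7→12
i=6 'd': node 12→13  emit P2@[6:6]
i=7 'd': node 13→14  emit P2@[7:7],P3@[4:7]
i=8 'c': node 14→16 ·f
i=9 'b': node 16→2 ·f
i=10 'b': node 2→3
i=11 'b': node 3→4
i=12 'a': node 4→5
i=13 'e': node 5→6  emit P0@[8:13]
i=14 'c': node 6→12 ·f
i=15 'c': node 12→22 ·f  emit P7@[14:15]
i=16 'a': node 22→15 ·f  emit P4@[15:16]
i=17 'd': node 15→11 ·f  emit P2@[17:17]
i=18 'b': node 11→0 ·f
i=19 'd': node 0→11  emit P2@[19:19]

Matches: [[0,2],[3,4],[6,2],[7,2],[7,3],[13,0],[15,7],[16,4],[17,2],[19,2]]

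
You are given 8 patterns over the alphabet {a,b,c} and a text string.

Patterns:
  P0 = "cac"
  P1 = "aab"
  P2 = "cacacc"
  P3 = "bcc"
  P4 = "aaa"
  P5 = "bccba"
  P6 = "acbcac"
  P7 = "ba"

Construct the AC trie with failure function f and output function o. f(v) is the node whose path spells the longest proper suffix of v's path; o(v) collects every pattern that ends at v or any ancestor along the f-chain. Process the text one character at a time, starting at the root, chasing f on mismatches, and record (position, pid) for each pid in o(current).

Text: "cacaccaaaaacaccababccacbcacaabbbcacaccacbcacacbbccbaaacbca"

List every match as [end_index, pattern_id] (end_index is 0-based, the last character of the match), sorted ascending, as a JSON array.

Build automaton:
Trie nodes:
  n0 'ε': a→4 b→10 c→1
  n1 'c': a→2
  n2 'ca': c→3
  n3 'cac': a→7  ←P0
  n4 'a': a→5 c→16
  n5 'aa': a→13 b→6
  n6 'aab': ·  ←P1
  n7 'caca': c→8
  n8 'cacac': c→9
  n9 'cacacc': ·  ←P2
  n10 'b': a→21 c→11
  n11 'bc': c→12
  n12 'bcc': b→14  ←P3
  n13 'aaa': ·  ←P4
  n14 'bccb': a→15
  n15 'bccba': ·  ←P5
  n16 'ac': b→17
  n17 'acb': c→18
  n18 'acbc': a→19
  n19 'acbca': c→20
  n20 'acbcac': ·  ←P6
  n21 'ba': ·  ←P7

BFS fail/out derivation:
  n1('c'): parent n0 fail=0; on 'c' 0 → fail=0;  out ∅∪∅=∅
  n4('a'): parent n0 fail=0; on 'a' 0 → fail=0;  out ∅∪∅=∅
  n10('b'): parent n0 fail=0; on 'b' 0 → fail=0;  out ∅∪∅=∅
  n2('ca'): parent n1 fail=0; on 'a' 0 → fail=4;  out ∅∪∅=∅
  n5('aa'): parent n4 fail=0; on 'a' 0 → fail=4;  out ∅∪∅=∅
  n11('bc'): parent n10 fail=0; on 'c' 0 → fail=1;  out ∅∪∅=∅
  n16('ac'): parent n4 fail=0; on 'c' 0 → fail=1;  out ∅∪∅=∅
  n21('ba'): parent n10 fail=0; on 'a' 0 → fail=4;  out {7}∪∅={7}
  n3('cac'): parent n2 fail=4; on 'c' 4 → fail=16;  out {0}∪∅={0}
  n6('aab'): parent n5 fail=4; on 'b' 4→0 → fail=10;  out {1}∪∅={1}
  n12('bcc'): parent n11 fail=1; on 'c' 1→0 → fail=1;  out {3}∪∅={3}
  n13('aaa'): parent n5 fail=4; on 'a' 4 → fail=5;  out {4}∪∅={4}
  n17('acb'): parent n16 fail=1; on 'b' 1→0 → fail=10;  out ∅∪∅=∅
  n7('caca'): parent n3 fail=16; on 'a' 16→1 → fail=2;  out ∅∪∅=∅
  n14('bccb'): parent n12 fail=1; on 'b' 1→0 → fail=10;  out ∅∪∅=∅
  n18('acbc'): parent n17 fail=10; on 'c' 10 → fail=11;  out ∅∪∅=∅
  n8('cacac'): parent n7 fail=2; on 'c' 2 → fail=3;  out ∅∪{0}={0}
  n15('bccba'): parent n14 fail=10; on 'a' 10 → fail=21;  out {5}∪{7}={5,7}
  n19('acbca'): parent n18 fail=11; on 'a' 11→1 → fail=2;  out ∅∪∅=∅
  n9('cacacc'): parent n8 fail=3; on 'c' 3→16→1→0 → fail=1;  out {2}∪∅={2}
  n20('acbcac'): parent n19 fail=2; on 'c' 2 → fail=3;  out {6}∪{0}={0,6}

Run:
[0] read 'c'  n0⇒n1
[1] read 'a'  n1⇒n2
[2] read 'c'  n2⇒n3  emit P0@[0:2]
[3] read 'a'  n3⇒n7
[4] read 'c'  n7⇒n8  emit P0@[2:4]
[5] read 'c'  n8⇒n9  emit P2@[0:5]
[6] read 'a'  n9⇒n2 (fail-walked)
[7] read 'a'  n2⇒n5 (fail-walked)
[8] read 'a'  n5⇒n13  emit P4@[6:8]
[9] read 'a'  n13⇒n13 (fail-walked)  emit P4@[7:9]
[10] read 'a'  n13⇒n13 (fail-walked)  emit P4@[8:10]
[11] read 'c'  n13⇒n16 (fail-walked)
[12] read 'a'  n16⇒n2 (fail-walked)
[13] read 'c'  n2⇒n3  emit P0@[11:13]
[14] read 'c'  n3⇒n1 (fail-walked)
[15] read 'a'  n1⇒n2
[16] read 'b'  n2⇒n10 (fail-walked)
[17] read 'a'  n10⇒n21  emit P7@[16:17]
[18] read 'b'  n21⇒n10 (fail-walked)
[19] read 'c'  n10⇒n11
[20] read 'c'  n11⇒n12  emit P3@[18:20]
[21] read 'a'  n12⇒n2 (fail-walked)
[22] read 'c'  n2⇒n3  emit P0@[20:22]
[23] read 'b'  n3⇒n17 (fail-walked)
[24] read 'c'  n17⇒n18
[25] read 'a'  n18⇒n19
[26] read 'c'  n19⇒n20  emit P0@[24:26],P6@[21:26]
[27] read 'a'  n20⇒n7 (fail-walked)
[28] read 'a'  n7⇒n5 (fail-walked)
[29] read 'b'  n5⇒n6  emit P1@[27:29]
[30] read 'b'  n6⇒n10 (fail-walked)
[31] read 'b'  n10⇒n10 (fail-walked)
[32] read 'c'  n10⇒n11
[33] read 'a'  n11⇒n2 (fail-walked)
[34] read 'c'  n2⇒n3  emit P0@[32:34]
[35] read 'a'  n3⇒n7
[36] read 'c'  n7⇒n8  emit P0@[34:36]
[37] read 'c'  n8⇒n9  emit P2@[32:37]
[38] read 'a'  n9⇒n2 (fail-walked)
[39] read 'c'  n2⇒n3  emit P0@[37:39]
[40] read 'b'  n3⇒n17 (fail-walked)
[41] read 'c'  n17⇒n18
[42] read 'a'  n18⇒n19
[43] read 'c'  n19⇒n20  emit P0@[41:43],P6@[38:43]
[44] read 'a'  n20⇒n7 (fail-walked)
[45] read 'c'  n7⇒n8  emit P0@[43:45]
[46] read 'b'  n8⇒n17 (fail-walked)
[47] read 'b'  n17⇒n10 (fail-walked)
[48] read 'c'  n10⇒n11
[49] read 'c'  n11⇒n12  emit P3@[47:49]
[50] read 'b'  n12⇒n14
[51] read 'a'  n14⇒n15  emit P5@[47:51],P7@[50:51]
[52] read 'a'  n15⇒n5 (fail-walked)
[53] read 'a'  n5⇒n13  emit P4@[51:53]
[54] read 'c'  n13⇒n16 (fail-walked)
[55] read 'b'  n16⇒n17
[56] read 'c'  n17⇒n18
[57] read 'a'  n18⇒n19

All matches (sorted): [[2,0],[4,0],[5,2],[8,4],[9,4],[10,4],[13,0],[17,7],[20,3],[22,0],[26,0],[26,6],[29,1],[34,0],[36,0],[37,2],[39,0],[43,0],[43,6],[45,0],[49,3],[51,5],[51,7],[53,4]]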